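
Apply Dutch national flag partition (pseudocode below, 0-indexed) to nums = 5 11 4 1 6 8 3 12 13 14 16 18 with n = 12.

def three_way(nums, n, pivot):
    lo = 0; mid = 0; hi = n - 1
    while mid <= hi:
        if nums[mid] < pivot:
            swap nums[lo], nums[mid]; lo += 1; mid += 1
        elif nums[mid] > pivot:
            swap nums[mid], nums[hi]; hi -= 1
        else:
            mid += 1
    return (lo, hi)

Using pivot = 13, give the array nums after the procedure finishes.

lo=0 mid=0 hi=11
5<13: swap(0,0), lo=1 mid=1 ⇒ 5 11 4 1 6 8 3 12 13 14 16 18
11<13: swap(1,1), lo=2 mid=2 ⇒ 5 11 4 1 6 8 3 12 13 14 16 18
4<13: swap(2,2), lo=3 mid=3 ⇒ 5 11 4 1 6 8 3 12 13 14 16 18
1<13: swap(3,3), lo=4 mid=4 ⇒ 5 11 4 1 6 8 3 12 13 14 16 18
6<13: swap(4,4), lo=5 mid=5 ⇒ 5 11 4 1 6 8 3 12 13 14 16 18
8<13: swap(5,5), lo=6 mid=6 ⇒ 5 11 4 1 6 8 3 12 13 14 16 18
3<13: swap(6,6), lo=7 mid=7 ⇒ 5 11 4 1 6 8 3 12 13 14 16 18
12<13: swap(7,7), lo=8 mid=8 ⇒ 5 11 4 1 6 8 3 12 13 14 16 18
13=13: mid=9
14>13: swap(9,11), hi=10 ⇒ 5 11 4 1 6 8 3 12 13 18 16 14
18>13: swap(9,10), hi=9 ⇒ 5 11 4 1 6 8 3 12 13 16 18 14
16>13: swap(9,9), hi=8 ⇒ 5 11 4 1 6 8 3 12 13 16 18 14
done. lo=8 hi=8; nums=5 11 4 1 6 8 3 12 13 16 18 14

5 11 4 1 6 8 3 12 13 16 18 14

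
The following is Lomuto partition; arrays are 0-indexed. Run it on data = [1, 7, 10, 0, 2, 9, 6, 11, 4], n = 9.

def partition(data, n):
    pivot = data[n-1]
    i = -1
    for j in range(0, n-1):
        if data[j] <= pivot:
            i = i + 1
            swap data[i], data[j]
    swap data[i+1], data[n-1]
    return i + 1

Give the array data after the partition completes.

[1, 0, 2, 4, 10, 9, 6, 11, 7]

pivot = data[8] = 4; i = -1
j=0: data[0]=1 ≤ 4 → i=0, swap data[0],data[0] (no change) → [1, 7, 10, 0, 2, 9, 6, 11, 4]
j=1: data[1]=7 > 4 → no swap
j=2: data[2]=10 > 4 → no swap
j=3: data[3]=0 ≤ 4 → i=1, swap data[1],data[3] → [1, 0, 10, 7, 2, 9, 6, 11, 4]
j=4: data[4]=2 ≤ 4 → i=2, swap data[2],data[4] → [1, 0, 2, 7, 10, 9, 6, 11, 4]
j=5: data[5]=9 > 4 → no swap
j=6: data[6]=6 > 4 → no swap
j=7: data[7]=11 > 4 → no swap
final swap data[3],data[8] → [1, 0, 2, 4, 10, 9, 6, 11, 7]; return 3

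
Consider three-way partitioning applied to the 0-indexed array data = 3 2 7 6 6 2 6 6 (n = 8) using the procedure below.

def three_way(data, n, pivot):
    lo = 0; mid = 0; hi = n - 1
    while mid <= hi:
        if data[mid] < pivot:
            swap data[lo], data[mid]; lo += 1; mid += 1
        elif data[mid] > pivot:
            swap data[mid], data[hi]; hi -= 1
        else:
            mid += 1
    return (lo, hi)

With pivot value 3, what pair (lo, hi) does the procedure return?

(2, 2)

lo=0 mid=0 hi=7
3=3: mid=1
2<3: swap(0,1), lo=1 mid=2 ⇒ 2 3 7 6 6 2 6 6
7>3: swap(2,7), hi=6 ⇒ 2 3 6 6 6 2 6 7
6>3: swap(2,6), hi=5 ⇒ 2 3 6 6 6 2 6 7
6>3: swap(2,5), hi=4 ⇒ 2 3 2 6 6 6 6 7
2<3: swap(1,2), lo=2 mid=3 ⇒ 2 2 3 6 6 6 6 7
6>3: swap(3,4), hi=3 ⇒ 2 2 3 6 6 6 6 7
6>3: swap(3,3), hi=2 ⇒ 2 2 3 6 6 6 6 7
done. lo=2 hi=2; data=2 2 3 6 6 6 6 7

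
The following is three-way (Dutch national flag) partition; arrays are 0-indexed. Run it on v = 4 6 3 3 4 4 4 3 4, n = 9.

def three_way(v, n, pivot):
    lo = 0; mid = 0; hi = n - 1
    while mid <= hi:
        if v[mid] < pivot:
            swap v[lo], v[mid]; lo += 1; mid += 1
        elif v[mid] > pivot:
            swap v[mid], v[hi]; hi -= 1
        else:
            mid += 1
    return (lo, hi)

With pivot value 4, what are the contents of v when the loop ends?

3 3 3 4 4 4 4 4 6

pivot = 4; lo=0, mid=0, hi=8
v[mid]=4=4: mid=1
v[mid]=6>4: swap v[1],v[8]; hi=7 → 4 4 3 3 4 4 4 3 6
v[mid]=4=4: mid=2
v[mid]=3<4: swap v[0],v[2]; lo=1,mid=3 → 3 4 4 3 4 4 4 3 6
v[mid]=3<4: swap v[1],v[3]; lo=2,mid=4 → 3 3 4 4 4 4 4 3 6
v[mid]=4=4: mid=5
v[mid]=4=4: mid=6
v[mid]=4=4: mid=7
v[mid]=3<4: swap v[2],v[7]; lo=3,mid=8 → 3 3 3 4 4 4 4 4 6
end: lo=3, hi=7; v = 3 3 3 4 4 4 4 4 6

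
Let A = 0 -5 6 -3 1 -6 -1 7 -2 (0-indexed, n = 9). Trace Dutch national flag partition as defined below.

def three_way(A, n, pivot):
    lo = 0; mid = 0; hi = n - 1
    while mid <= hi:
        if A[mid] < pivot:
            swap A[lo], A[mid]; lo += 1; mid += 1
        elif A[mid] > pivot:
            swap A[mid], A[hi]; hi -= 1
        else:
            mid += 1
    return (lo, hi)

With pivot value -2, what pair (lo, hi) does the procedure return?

lo=0 mid=0 hi=8
0>-2: swap(0,8), hi=7 ⇒ -2 -5 6 -3 1 -6 -1 7 0
-2=-2: mid=1
-5<-2: swap(0,1), lo=1 mid=2 ⇒ -5 -2 6 -3 1 -6 -1 7 0
6>-2: swap(2,7), hi=6 ⇒ -5 -2 7 -3 1 -6 -1 6 0
7>-2: swap(2,6), hi=5 ⇒ -5 -2 -1 -3 1 -6 7 6 0
-1>-2: swap(2,5), hi=4 ⇒ -5 -2 -6 -3 1 -1 7 6 0
-6<-2: swap(1,2), lo=2 mid=3 ⇒ -5 -6 -2 -3 1 -1 7 6 0
-3<-2: swap(2,3), lo=3 mid=4 ⇒ -5 -6 -3 -2 1 -1 7 6 0
1>-2: swap(4,4), hi=3 ⇒ -5 -6 -3 -2 1 -1 7 6 0
done. lo=3 hi=3; A=-5 -6 -3 -2 1 -1 7 6 0

(3, 3)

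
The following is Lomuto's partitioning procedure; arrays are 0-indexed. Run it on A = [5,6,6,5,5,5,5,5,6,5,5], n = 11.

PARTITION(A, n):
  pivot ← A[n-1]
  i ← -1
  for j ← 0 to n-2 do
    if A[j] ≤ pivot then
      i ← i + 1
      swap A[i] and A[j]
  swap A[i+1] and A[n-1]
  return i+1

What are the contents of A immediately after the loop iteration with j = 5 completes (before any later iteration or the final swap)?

[5,5,5,5,6,6,5,5,6,5,5]

pivot=5, i=-1
j=0: 5≤5, i=0, swap(0,0) ⇒ [5,6,6,5,5,5,5,5,6,5,5]
j=1: 6>5, skip
j=2: 6>5, skip
j=3: 5≤5, i=1, swap(1,3) ⇒ [5,5,6,6,5,5,5,5,6,5,5]
j=4: 5≤5, i=2, swap(2,4) ⇒ [5,5,5,6,6,5,5,5,6,5,5]
j=5: 5≤5, i=3, swap(3,5) ⇒ [5,5,5,5,6,6,5,5,6,5,5]
(after j=5) A = [5,5,5,5,6,6,5,5,6,5,5]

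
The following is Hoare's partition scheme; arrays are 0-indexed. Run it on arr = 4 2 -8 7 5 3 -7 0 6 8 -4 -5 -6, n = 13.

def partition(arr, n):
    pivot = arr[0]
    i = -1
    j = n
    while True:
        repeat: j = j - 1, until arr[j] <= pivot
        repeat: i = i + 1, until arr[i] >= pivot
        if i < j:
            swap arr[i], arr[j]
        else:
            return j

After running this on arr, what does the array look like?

-6 2 -8 -5 -4 3 -7 0 6 8 5 7 4

pivot=4
j stops at 12 (-6), i stops at 0 (4); swap ⇒ -6 2 -8 7 5 3 -7 0 6 8 -4 -5 4
j stops at 11 (-5), i stops at 3 (7); swap ⇒ -6 2 -8 -5 5 3 -7 0 6 8 -4 7 4
j stops at 10 (-4), i stops at 4 (5); swap ⇒ -6 2 -8 -5 -4 3 -7 0 6 8 5 7 4
j stops at 7, i stops at 8; i≥j ⇒ return 7. arr=-6 2 -8 -5 -4 3 -7 0 6 8 5 7 4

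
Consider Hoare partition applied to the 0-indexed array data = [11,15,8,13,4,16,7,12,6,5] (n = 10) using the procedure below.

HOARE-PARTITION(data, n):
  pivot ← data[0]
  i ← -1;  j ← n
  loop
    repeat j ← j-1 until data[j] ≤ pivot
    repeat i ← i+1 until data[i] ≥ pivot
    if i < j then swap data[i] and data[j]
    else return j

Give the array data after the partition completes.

pivot = data[0] = 11; i = -1, j = 10
j→9 (data[9]=5≤11), i→0 (data[0]=11≥11); i<j, swap → [5,15,8,13,4,16,7,12,6,11]
j→8 (data[8]=6≤11), i→1 (data[1]=15≥11); i<j, swap → [5,6,8,13,4,16,7,12,15,11]
j→6 (data[6]=7≤11), i→3 (data[3]=13≥11); i<j, swap → [5,6,8,7,4,16,13,12,15,11]
j→4, i→5; i≥j, return j=4. data = [5,6,8,7,4,16,13,12,15,11]

[5,6,8,7,4,16,13,12,15,11]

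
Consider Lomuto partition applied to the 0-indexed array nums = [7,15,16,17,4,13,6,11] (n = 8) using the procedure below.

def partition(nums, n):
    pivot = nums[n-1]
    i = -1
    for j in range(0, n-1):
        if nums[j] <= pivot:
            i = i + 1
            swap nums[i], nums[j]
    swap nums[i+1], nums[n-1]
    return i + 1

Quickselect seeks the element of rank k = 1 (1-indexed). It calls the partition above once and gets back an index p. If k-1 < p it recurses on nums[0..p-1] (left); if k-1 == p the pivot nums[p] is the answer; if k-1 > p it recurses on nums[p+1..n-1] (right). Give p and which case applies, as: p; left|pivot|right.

3; left

pivot = nums[7] = 11; i = -1
j=0: nums[0]=7 ≤ 11 → i=0, swap nums[0],nums[0] (no change) → [7,15,16,17,4,13,6,11]
j=1: nums[1]=15 > 11 → no swap
j=2: nums[2]=16 > 11 → no swap
j=3: nums[3]=17 > 11 → no swap
j=4: nums[4]=4 ≤ 11 → i=1, swap nums[1],nums[4] → [7,4,16,17,15,13,6,11]
j=5: nums[5]=13 > 11 → no swap
j=6: nums[6]=6 ≤ 11 → i=2, swap nums[2],nums[6] → [7,4,6,17,15,13,16,11]
final swap nums[3],nums[7] → [7,4,6,11,15,13,16,17]; return 3
p = 3; k-1 = 0 < 3 ⇒ left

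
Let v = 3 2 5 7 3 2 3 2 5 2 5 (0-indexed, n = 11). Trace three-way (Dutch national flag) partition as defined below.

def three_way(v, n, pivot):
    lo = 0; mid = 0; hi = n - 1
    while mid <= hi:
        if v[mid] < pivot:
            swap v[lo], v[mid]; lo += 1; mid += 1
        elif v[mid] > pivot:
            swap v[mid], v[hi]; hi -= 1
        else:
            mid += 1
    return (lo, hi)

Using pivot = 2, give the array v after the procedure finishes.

pivot = 2; lo=0, mid=0, hi=10
v[mid]=3>2: swap v[0],v[10]; hi=9 → 5 2 5 7 3 2 3 2 5 2 3
v[mid]=5>2: swap v[0],v[9]; hi=8 → 2 2 5 7 3 2 3 2 5 5 3
v[mid]=2=2: mid=1
v[mid]=2=2: mid=2
v[mid]=5>2: swap v[2],v[8]; hi=7 → 2 2 5 7 3 2 3 2 5 5 3
v[mid]=5>2: swap v[2],v[7]; hi=6 → 2 2 2 7 3 2 3 5 5 5 3
v[mid]=2=2: mid=3
v[mid]=7>2: swap v[3],v[6]; hi=5 → 2 2 2 3 3 2 7 5 5 5 3
v[mid]=3>2: swap v[3],v[5]; hi=4 → 2 2 2 2 3 3 7 5 5 5 3
v[mid]=2=2: mid=4
v[mid]=3>2: swap v[4],v[4]; hi=3 → 2 2 2 2 3 3 7 5 5 5 3
end: lo=0, hi=3; v = 2 2 2 2 3 3 7 5 5 5 3

2 2 2 2 3 3 7 5 5 5 3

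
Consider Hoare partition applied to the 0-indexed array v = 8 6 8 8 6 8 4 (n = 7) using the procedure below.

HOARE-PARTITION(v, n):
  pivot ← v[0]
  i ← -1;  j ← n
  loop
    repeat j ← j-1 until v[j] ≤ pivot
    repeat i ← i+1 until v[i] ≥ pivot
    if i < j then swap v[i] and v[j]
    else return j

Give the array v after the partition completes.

pivot=8
j stops at 6 (4), i stops at 0 (8); swap ⇒ 4 6 8 8 6 8 8
j stops at 5 (8), i stops at 2 (8); swap ⇒ 4 6 8 8 6 8 8
j stops at 4 (6), i stops at 3 (8); swap ⇒ 4 6 8 6 8 8 8
j stops at 3, i stops at 4; i≥j ⇒ return 3. v=4 6 8 6 8 8 8

4 6 8 6 8 8 8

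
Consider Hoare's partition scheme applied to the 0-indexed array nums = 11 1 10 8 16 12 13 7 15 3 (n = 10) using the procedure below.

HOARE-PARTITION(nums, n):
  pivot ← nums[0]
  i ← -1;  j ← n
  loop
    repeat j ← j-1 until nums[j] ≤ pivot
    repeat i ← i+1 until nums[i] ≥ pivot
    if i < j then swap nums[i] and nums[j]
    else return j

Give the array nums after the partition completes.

pivot=11
j stops at 9 (3), i stops at 0 (11); swap ⇒ 3 1 10 8 16 12 13 7 15 11
j stops at 7 (7), i stops at 4 (16); swap ⇒ 3 1 10 8 7 12 13 16 15 11
j stops at 4, i stops at 5; i≥j ⇒ return 4. nums=3 1 10 8 7 12 13 16 15 11

3 1 10 8 7 12 13 16 15 11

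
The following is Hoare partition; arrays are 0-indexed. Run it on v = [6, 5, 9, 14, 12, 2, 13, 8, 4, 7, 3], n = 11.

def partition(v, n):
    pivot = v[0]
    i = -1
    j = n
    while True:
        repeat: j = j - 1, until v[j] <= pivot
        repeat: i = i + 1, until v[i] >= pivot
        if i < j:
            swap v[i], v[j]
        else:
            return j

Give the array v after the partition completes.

pivot=6
j stops at 10 (3), i stops at 0 (6); swap ⇒ [3, 5, 9, 14, 12, 2, 13, 8, 4, 7, 6]
j stops at 8 (4), i stops at 2 (9); swap ⇒ [3, 5, 4, 14, 12, 2, 13, 8, 9, 7, 6]
j stops at 5 (2), i stops at 3 (14); swap ⇒ [3, 5, 4, 2, 12, 14, 13, 8, 9, 7, 6]
j stops at 3, i stops at 4; i≥j ⇒ return 3. v=[3, 5, 4, 2, 12, 14, 13, 8, 9, 7, 6]

[3, 5, 4, 2, 12, 14, 13, 8, 9, 7, 6]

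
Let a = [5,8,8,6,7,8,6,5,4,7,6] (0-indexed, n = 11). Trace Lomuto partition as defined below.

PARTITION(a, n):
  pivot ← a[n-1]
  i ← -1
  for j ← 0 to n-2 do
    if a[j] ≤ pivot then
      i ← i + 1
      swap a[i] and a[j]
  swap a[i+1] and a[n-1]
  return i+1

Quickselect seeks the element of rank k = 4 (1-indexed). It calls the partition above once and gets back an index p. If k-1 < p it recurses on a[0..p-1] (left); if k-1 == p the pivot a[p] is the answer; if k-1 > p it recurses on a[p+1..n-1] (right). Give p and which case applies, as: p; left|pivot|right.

5; left

pivot=6, i=-1
j=0: 5≤6, i=0, swap(0,0) ⇒ [5,8,8,6,7,8,6,5,4,7,6]
j=1: 8>6, skip
j=2: 8>6, skip
j=3: 6≤6, i=1, swap(1,3) ⇒ [5,6,8,8,7,8,6,5,4,7,6]
j=4: 7>6, skip
j=5: 8>6, skip
j=6: 6≤6, i=2, swap(2,6) ⇒ [5,6,6,8,7,8,8,5,4,7,6]
j=7: 5≤6, i=3, swap(3,7) ⇒ [5,6,6,5,7,8,8,8,4,7,6]
j=8: 4≤6, i=4, swap(4,8) ⇒ [5,6,6,5,4,8,8,8,7,7,6]
j=9: 7>6, skip
swap(5,10) ⇒ [5,6,6,5,4,6,8,8,7,7,8]; return 5
p = 5; k-1 = 3 < 5 ⇒ left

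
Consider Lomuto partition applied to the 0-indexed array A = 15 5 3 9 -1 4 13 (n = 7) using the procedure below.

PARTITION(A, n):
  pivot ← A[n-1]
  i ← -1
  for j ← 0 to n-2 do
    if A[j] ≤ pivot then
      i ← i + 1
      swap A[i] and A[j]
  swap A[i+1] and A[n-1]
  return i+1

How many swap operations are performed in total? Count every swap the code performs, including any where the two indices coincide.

pivot=13, i=-1
j=0: 15>13, skip
j=1: 5≤13, i=0, swap(0,1) ⇒ 5 15 3 9 -1 4 13
j=2: 3≤13, i=1, swap(1,2) ⇒ 5 3 15 9 -1 4 13
j=3: 9≤13, i=2, swap(2,3) ⇒ 5 3 9 15 -1 4 13
j=4: -1≤13, i=3, swap(3,4) ⇒ 5 3 9 -1 15 4 13
j=5: 4≤13, i=4, swap(4,5) ⇒ 5 3 9 -1 4 15 13
swap(5,6) ⇒ 5 3 9 -1 4 13 15; return 5

6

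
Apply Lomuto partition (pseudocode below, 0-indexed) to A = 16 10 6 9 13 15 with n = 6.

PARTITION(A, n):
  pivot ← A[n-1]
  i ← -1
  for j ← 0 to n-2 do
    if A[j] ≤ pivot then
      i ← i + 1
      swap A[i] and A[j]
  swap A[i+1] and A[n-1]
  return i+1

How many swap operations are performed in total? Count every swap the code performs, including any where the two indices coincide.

5

pivot=15, i=-1
j=0: 16>15, skip
j=1: 10≤15, i=0, swap(0,1) ⇒ 10 16 6 9 13 15
j=2: 6≤15, i=1, swap(1,2) ⇒ 10 6 16 9 13 15
j=3: 9≤15, i=2, swap(2,3) ⇒ 10 6 9 16 13 15
j=4: 13≤15, i=3, swap(3,4) ⇒ 10 6 9 13 16 15
swap(4,5) ⇒ 10 6 9 13 15 16; return 4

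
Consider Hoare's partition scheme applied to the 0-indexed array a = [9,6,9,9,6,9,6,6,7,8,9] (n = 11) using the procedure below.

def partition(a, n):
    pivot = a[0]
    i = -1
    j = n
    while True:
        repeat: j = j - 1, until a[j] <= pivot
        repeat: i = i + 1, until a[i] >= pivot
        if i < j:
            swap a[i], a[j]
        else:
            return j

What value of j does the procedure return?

pivot = a[0] = 9; i = -1, j = 11
j→10 (a[10]=9≤9), i→0 (a[0]=9≥9); i<j, swap → [9,6,9,9,6,9,6,6,7,8,9]
j→9 (a[9]=8≤9), i→2 (a[2]=9≥9); i<j, swap → [9,6,8,9,6,9,6,6,7,9,9]
j→8 (a[8]=7≤9), i→3 (a[3]=9≥9); i<j, swap → [9,6,8,7,6,9,6,6,9,9,9]
j→7 (a[7]=6≤9), i→5 (a[5]=9≥9); i<j, swap → [9,6,8,7,6,6,6,9,9,9,9]
j→6, i→7; i≥j, return j=6. a = [9,6,8,7,6,6,6,9,9,9,9]

6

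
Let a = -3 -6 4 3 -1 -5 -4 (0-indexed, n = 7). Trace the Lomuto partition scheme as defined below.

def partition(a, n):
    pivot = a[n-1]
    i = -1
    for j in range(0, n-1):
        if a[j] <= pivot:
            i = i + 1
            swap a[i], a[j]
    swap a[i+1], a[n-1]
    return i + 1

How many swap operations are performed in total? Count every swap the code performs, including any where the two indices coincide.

3

pivot=-4, i=-1
j=0: -3>-4, skip
j=1: -6≤-4, i=0, swap(0,1) ⇒ -6 -3 4 3 -1 -5 -4
j=2: 4>-4, skip
j=3: 3>-4, skip
j=4: -1>-4, skip
j=5: -5≤-4, i=1, swap(1,5) ⇒ -6 -5 4 3 -1 -3 -4
swap(2,6) ⇒ -6 -5 -4 3 -1 -3 4; return 2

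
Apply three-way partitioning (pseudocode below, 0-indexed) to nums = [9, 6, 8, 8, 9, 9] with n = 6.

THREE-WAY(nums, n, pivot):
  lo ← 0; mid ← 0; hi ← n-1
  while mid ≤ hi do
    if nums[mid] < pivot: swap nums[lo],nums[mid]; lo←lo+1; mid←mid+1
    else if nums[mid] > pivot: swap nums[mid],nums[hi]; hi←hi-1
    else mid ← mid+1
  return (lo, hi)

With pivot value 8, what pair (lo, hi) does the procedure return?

lo=0 mid=0 hi=5
9>8: swap(0,5), hi=4 ⇒ [9, 6, 8, 8, 9, 9]
9>8: swap(0,4), hi=3 ⇒ [9, 6, 8, 8, 9, 9]
9>8: swap(0,3), hi=2 ⇒ [8, 6, 8, 9, 9, 9]
8=8: mid=1
6<8: swap(0,1), lo=1 mid=2 ⇒ [6, 8, 8, 9, 9, 9]
8=8: mid=3
done. lo=1 hi=2; nums=[6, 8, 8, 9, 9, 9]

(1, 2)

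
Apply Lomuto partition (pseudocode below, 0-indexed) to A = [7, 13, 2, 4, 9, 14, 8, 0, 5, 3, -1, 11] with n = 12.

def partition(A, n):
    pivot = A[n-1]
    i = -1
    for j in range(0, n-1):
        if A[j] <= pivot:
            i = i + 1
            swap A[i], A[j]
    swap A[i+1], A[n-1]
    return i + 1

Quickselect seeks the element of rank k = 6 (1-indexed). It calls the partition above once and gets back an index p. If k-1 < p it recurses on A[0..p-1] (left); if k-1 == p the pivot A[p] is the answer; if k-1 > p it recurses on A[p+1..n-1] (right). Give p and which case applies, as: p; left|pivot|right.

pivot=11, i=-1
j=0: 7≤11, i=0, swap(0,0) ⇒ [7, 13, 2, 4, 9, 14, 8, 0, 5, 3, -1, 11]
j=1: 13>11, skip
j=2: 2≤11, i=1, swap(1,2) ⇒ [7, 2, 13, 4, 9, 14, 8, 0, 5, 3, -1, 11]
j=3: 4≤11, i=2, swap(2,3) ⇒ [7, 2, 4, 13, 9, 14, 8, 0, 5, 3, -1, 11]
j=4: 9≤11, i=3, swap(3,4) ⇒ [7, 2, 4, 9, 13, 14, 8, 0, 5, 3, -1, 11]
j=5: 14>11, skip
j=6: 8≤11, i=4, swap(4,6) ⇒ [7, 2, 4, 9, 8, 14, 13, 0, 5, 3, -1, 11]
j=7: 0≤11, i=5, swap(5,7) ⇒ [7, 2, 4, 9, 8, 0, 13, 14, 5, 3, -1, 11]
j=8: 5≤11, i=6, swap(6,8) ⇒ [7, 2, 4, 9, 8, 0, 5, 14, 13, 3, -1, 11]
j=9: 3≤11, i=7, swap(7,9) ⇒ [7, 2, 4, 9, 8, 0, 5, 3, 13, 14, -1, 11]
j=10: -1≤11, i=8, swap(8,10) ⇒ [7, 2, 4, 9, 8, 0, 5, 3, -1, 14, 13, 11]
swap(9,11) ⇒ [7, 2, 4, 9, 8, 0, 5, 3, -1, 11, 13, 14]; return 9
p = 9; k-1 = 5 < 9 ⇒ left

9; left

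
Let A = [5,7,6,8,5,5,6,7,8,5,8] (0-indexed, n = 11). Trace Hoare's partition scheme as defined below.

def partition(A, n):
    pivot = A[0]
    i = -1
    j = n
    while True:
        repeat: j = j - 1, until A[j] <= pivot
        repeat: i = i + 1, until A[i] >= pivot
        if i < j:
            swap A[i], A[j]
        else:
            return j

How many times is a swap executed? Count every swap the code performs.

3

pivot=5
j stops at 9 (5), i stops at 0 (5); swap ⇒ [5,7,6,8,5,5,6,7,8,5,8]
j stops at 5 (5), i stops at 1 (7); swap ⇒ [5,5,6,8,5,7,6,7,8,5,8]
j stops at 4 (5), i stops at 2 (6); swap ⇒ [5,5,5,8,6,7,6,7,8,5,8]
j stops at 2, i stops at 3; i≥j ⇒ return 2. A=[5,5,5,8,6,7,6,7,8,5,8]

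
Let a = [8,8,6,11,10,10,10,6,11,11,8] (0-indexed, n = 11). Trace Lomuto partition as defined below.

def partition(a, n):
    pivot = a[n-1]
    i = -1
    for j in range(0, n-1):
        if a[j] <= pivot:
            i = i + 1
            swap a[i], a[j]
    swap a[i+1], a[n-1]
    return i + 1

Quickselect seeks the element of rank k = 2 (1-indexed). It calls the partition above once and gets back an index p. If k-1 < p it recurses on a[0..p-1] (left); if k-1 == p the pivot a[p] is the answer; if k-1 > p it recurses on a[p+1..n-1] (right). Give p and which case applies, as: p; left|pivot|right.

pivot=8, i=-1
j=0: 8≤8, i=0, swap(0,0) ⇒ [8,8,6,11,10,10,10,6,11,11,8]
j=1: 8≤8, i=1, swap(1,1) ⇒ [8,8,6,11,10,10,10,6,11,11,8]
j=2: 6≤8, i=2, swap(2,2) ⇒ [8,8,6,11,10,10,10,6,11,11,8]
j=3: 11>8, skip
j=4: 10>8, skip
j=5: 10>8, skip
j=6: 10>8, skip
j=7: 6≤8, i=3, swap(3,7) ⇒ [8,8,6,6,10,10,10,11,11,11,8]
j=8: 11>8, skip
j=9: 11>8, skip
swap(4,10) ⇒ [8,8,6,6,8,10,10,11,11,11,10]; return 4
p = 4; k-1 = 1 < 4 ⇒ left

4; left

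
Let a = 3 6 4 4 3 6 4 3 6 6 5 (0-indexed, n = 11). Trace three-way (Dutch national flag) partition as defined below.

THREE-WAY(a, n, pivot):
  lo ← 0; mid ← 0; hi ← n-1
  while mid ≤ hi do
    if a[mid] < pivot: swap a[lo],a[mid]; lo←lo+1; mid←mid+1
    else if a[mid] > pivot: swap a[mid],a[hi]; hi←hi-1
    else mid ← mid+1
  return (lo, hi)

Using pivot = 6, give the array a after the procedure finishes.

pivot = 6; lo=0, mid=0, hi=10
a[mid]=3<6: swap a[0],a[0]; lo=1,mid=1 → 3 6 4 4 3 6 4 3 6 6 5
a[mid]=6=6: mid=2
a[mid]=4<6: swap a[1],a[2]; lo=2,mid=3 → 3 4 6 4 3 6 4 3 6 6 5
a[mid]=4<6: swap a[2],a[3]; lo=3,mid=4 → 3 4 4 6 3 6 4 3 6 6 5
a[mid]=3<6: swap a[3],a[4]; lo=4,mid=5 → 3 4 4 3 6 6 4 3 6 6 5
a[mid]=6=6: mid=6
a[mid]=4<6: swap a[4],a[6]; lo=5,mid=7 → 3 4 4 3 4 6 6 3 6 6 5
a[mid]=3<6: swap a[5],a[7]; lo=6,mid=8 → 3 4 4 3 4 3 6 6 6 6 5
a[mid]=6=6: mid=9
a[mid]=6=6: mid=10
a[mid]=5<6: swap a[6],a[10]; lo=7,mid=11 → 3 4 4 3 4 3 5 6 6 6 6
end: lo=7, hi=10; a = 3 4 4 3 4 3 5 6 6 6 6

3 4 4 3 4 3 5 6 6 6 6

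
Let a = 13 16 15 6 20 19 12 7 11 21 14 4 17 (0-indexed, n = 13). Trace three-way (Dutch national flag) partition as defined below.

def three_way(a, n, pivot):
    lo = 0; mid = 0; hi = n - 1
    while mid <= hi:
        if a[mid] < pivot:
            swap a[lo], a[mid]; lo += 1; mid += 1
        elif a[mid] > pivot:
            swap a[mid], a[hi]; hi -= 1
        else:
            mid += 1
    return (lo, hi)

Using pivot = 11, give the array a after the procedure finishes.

pivot = 11; lo=0, mid=0, hi=12
a[mid]=13>11: swap a[0],a[12]; hi=11 → 17 16 15 6 20 19 12 7 11 21 14 4 13
a[mid]=17>11: swap a[0],a[11]; hi=10 → 4 16 15 6 20 19 12 7 11 21 14 17 13
a[mid]=4<11: swap a[0],a[0]; lo=1,mid=1 → 4 16 15 6 20 19 12 7 11 21 14 17 13
a[mid]=16>11: swap a[1],a[10]; hi=9 → 4 14 15 6 20 19 12 7 11 21 16 17 13
a[mid]=14>11: swap a[1],a[9]; hi=8 → 4 21 15 6 20 19 12 7 11 14 16 17 13
a[mid]=21>11: swap a[1],a[8]; hi=7 → 4 11 15 6 20 19 12 7 21 14 16 17 13
a[mid]=11=11: mid=2
a[mid]=15>11: swap a[2],a[7]; hi=6 → 4 11 7 6 20 19 12 15 21 14 16 17 13
a[mid]=7<11: swap a[1],a[2]; lo=2,mid=3 → 4 7 11 6 20 19 12 15 21 14 16 17 13
a[mid]=6<11: swap a[2],a[3]; lo=3,mid=4 → 4 7 6 11 20 19 12 15 21 14 16 17 13
a[mid]=20>11: swap a[4],a[6]; hi=5 → 4 7 6 11 12 19 20 15 21 14 16 17 13
a[mid]=12>11: swap a[4],a[5]; hi=4 → 4 7 6 11 19 12 20 15 21 14 16 17 13
a[mid]=19>11: swap a[4],a[4]; hi=3 → 4 7 6 11 19 12 20 15 21 14 16 17 13
end: lo=3, hi=3; a = 4 7 6 11 19 12 20 15 21 14 16 17 13

4 7 6 11 19 12 20 15 21 14 16 17 13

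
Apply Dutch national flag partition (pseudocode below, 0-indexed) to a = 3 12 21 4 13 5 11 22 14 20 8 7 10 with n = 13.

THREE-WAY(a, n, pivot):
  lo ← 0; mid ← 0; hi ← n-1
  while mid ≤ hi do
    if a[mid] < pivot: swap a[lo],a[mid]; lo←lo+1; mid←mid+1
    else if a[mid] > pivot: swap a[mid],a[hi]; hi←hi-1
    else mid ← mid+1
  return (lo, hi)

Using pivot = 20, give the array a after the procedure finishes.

3 12 10 4 13 5 11 7 14 8 20 22 21

pivot = 20; lo=0, mid=0, hi=12
a[mid]=3<20: swap a[0],a[0]; lo=1,mid=1 → 3 12 21 4 13 5 11 22 14 20 8 7 10
a[mid]=12<20: swap a[1],a[1]; lo=2,mid=2 → 3 12 21 4 13 5 11 22 14 20 8 7 10
a[mid]=21>20: swap a[2],a[12]; hi=11 → 3 12 10 4 13 5 11 22 14 20 8 7 21
a[mid]=10<20: swap a[2],a[2]; lo=3,mid=3 → 3 12 10 4 13 5 11 22 14 20 8 7 21
a[mid]=4<20: swap a[3],a[3]; lo=4,mid=4 → 3 12 10 4 13 5 11 22 14 20 8 7 21
a[mid]=13<20: swap a[4],a[4]; lo=5,mid=5 → 3 12 10 4 13 5 11 22 14 20 8 7 21
a[mid]=5<20: swap a[5],a[5]; lo=6,mid=6 → 3 12 10 4 13 5 11 22 14 20 8 7 21
a[mid]=11<20: swap a[6],a[6]; lo=7,mid=7 → 3 12 10 4 13 5 11 22 14 20 8 7 21
a[mid]=22>20: swap a[7],a[11]; hi=10 → 3 12 10 4 13 5 11 7 14 20 8 22 21
a[mid]=7<20: swap a[7],a[7]; lo=8,mid=8 → 3 12 10 4 13 5 11 7 14 20 8 22 21
a[mid]=14<20: swap a[8],a[8]; lo=9,mid=9 → 3 12 10 4 13 5 11 7 14 20 8 22 21
a[mid]=20=20: mid=10
a[mid]=8<20: swap a[9],a[10]; lo=10,mid=11 → 3 12 10 4 13 5 11 7 14 8 20 22 21
end: lo=10, hi=10; a = 3 12 10 4 13 5 11 7 14 8 20 22 21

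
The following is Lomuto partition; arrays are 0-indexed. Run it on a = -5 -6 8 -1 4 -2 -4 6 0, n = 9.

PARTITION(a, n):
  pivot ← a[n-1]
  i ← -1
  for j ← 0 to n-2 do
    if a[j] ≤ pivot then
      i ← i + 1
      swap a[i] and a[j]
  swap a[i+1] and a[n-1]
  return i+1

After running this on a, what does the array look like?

-5 -6 -1 -2 -4 0 4 6 8

pivot = a[8] = 0; i = -1
j=0: a[0]=-5 ≤ 0 → i=0, swap a[0],a[0] (no change) → -5 -6 8 -1 4 -2 -4 6 0
j=1: a[1]=-6 ≤ 0 → i=1, swap a[1],a[1] (no change) → -5 -6 8 -1 4 -2 -4 6 0
j=2: a[2]=8 > 0 → no swap
j=3: a[3]=-1 ≤ 0 → i=2, swap a[2],a[3] → -5 -6 -1 8 4 -2 -4 6 0
j=4: a[4]=4 > 0 → no swap
j=5: a[5]=-2 ≤ 0 → i=3, swap a[3],a[5] → -5 -6 -1 -2 4 8 -4 6 0
j=6: a[6]=-4 ≤ 0 → i=4, swap a[4],a[6] → -5 -6 -1 -2 -4 8 4 6 0
j=7: a[7]=6 > 0 → no swap
final swap a[5],a[8] → -5 -6 -1 -2 -4 0 4 6 8; return 5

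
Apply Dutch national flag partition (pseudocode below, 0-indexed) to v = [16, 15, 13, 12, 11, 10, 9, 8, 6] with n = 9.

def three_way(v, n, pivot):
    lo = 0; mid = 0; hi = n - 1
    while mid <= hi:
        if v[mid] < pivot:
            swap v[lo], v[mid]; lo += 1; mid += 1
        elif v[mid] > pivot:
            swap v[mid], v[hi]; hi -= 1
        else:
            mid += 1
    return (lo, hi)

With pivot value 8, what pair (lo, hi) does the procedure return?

(1, 1)

pivot = 8; lo=0, mid=0, hi=8
v[mid]=16>8: swap v[0],v[8]; hi=7 → [6, 15, 13, 12, 11, 10, 9, 8, 16]
v[mid]=6<8: swap v[0],v[0]; lo=1,mid=1 → [6, 15, 13, 12, 11, 10, 9, 8, 16]
v[mid]=15>8: swap v[1],v[7]; hi=6 → [6, 8, 13, 12, 11, 10, 9, 15, 16]
v[mid]=8=8: mid=2
v[mid]=13>8: swap v[2],v[6]; hi=5 → [6, 8, 9, 12, 11, 10, 13, 15, 16]
v[mid]=9>8: swap v[2],v[5]; hi=4 → [6, 8, 10, 12, 11, 9, 13, 15, 16]
v[mid]=10>8: swap v[2],v[4]; hi=3 → [6, 8, 11, 12, 10, 9, 13, 15, 16]
v[mid]=11>8: swap v[2],v[3]; hi=2 → [6, 8, 12, 11, 10, 9, 13, 15, 16]
v[mid]=12>8: swap v[2],v[2]; hi=1 → [6, 8, 12, 11, 10, 9, 13, 15, 16]
end: lo=1, hi=1; v = [6, 8, 12, 11, 10, 9, 13, 15, 16]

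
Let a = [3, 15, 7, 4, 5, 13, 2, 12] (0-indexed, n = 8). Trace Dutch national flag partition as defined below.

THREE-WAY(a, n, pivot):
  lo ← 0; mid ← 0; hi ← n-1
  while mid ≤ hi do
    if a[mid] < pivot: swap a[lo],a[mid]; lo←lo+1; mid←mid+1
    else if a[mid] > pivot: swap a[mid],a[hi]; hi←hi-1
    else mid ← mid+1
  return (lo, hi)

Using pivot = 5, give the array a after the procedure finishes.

[3, 2, 4, 5, 13, 7, 12, 15]

lo=0 mid=0 hi=7
3<5: swap(0,0), lo=1 mid=1 ⇒ [3, 15, 7, 4, 5, 13, 2, 12]
15>5: swap(1,7), hi=6 ⇒ [3, 12, 7, 4, 5, 13, 2, 15]
12>5: swap(1,6), hi=5 ⇒ [3, 2, 7, 4, 5, 13, 12, 15]
2<5: swap(1,1), lo=2 mid=2 ⇒ [3, 2, 7, 4, 5, 13, 12, 15]
7>5: swap(2,5), hi=4 ⇒ [3, 2, 13, 4, 5, 7, 12, 15]
13>5: swap(2,4), hi=3 ⇒ [3, 2, 5, 4, 13, 7, 12, 15]
5=5: mid=3
4<5: swap(2,3), lo=3 mid=4 ⇒ [3, 2, 4, 5, 13, 7, 12, 15]
done. lo=3 hi=3; a=[3, 2, 4, 5, 13, 7, 12, 15]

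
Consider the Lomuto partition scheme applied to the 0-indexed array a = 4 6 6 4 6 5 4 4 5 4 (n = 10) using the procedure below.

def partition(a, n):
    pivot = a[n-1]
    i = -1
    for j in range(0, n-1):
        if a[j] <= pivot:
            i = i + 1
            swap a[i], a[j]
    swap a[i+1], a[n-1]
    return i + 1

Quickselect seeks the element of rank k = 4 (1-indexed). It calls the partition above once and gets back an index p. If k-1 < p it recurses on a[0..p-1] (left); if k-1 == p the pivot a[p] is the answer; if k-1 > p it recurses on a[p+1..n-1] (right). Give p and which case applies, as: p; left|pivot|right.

pivot=4, i=-1
j=0: 4≤4, i=0, swap(0,0) ⇒ 4 6 6 4 6 5 4 4 5 4
j=1: 6>4, skip
j=2: 6>4, skip
j=3: 4≤4, i=1, swap(1,3) ⇒ 4 4 6 6 6 5 4 4 5 4
j=4: 6>4, skip
j=5: 5>4, skip
j=6: 4≤4, i=2, swap(2,6) ⇒ 4 4 4 6 6 5 6 4 5 4
j=7: 4≤4, i=3, swap(3,7) ⇒ 4 4 4 4 6 5 6 6 5 4
j=8: 5>4, skip
swap(4,9) ⇒ 4 4 4 4 4 5 6 6 5 6; return 4
p = 4; k-1 = 3 < 4 ⇒ left

4; left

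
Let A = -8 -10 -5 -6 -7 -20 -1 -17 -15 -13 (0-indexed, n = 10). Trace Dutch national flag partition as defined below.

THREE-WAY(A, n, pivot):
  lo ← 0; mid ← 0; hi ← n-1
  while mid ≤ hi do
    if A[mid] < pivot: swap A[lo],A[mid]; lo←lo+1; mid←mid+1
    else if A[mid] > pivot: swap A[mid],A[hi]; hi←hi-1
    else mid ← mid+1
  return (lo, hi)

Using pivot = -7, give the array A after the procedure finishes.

-8 -10 -13 -15 -20 -17 -7 -1 -6 -5

pivot = -7; lo=0, mid=0, hi=9
A[mid]=-8<-7: swap A[0],A[0]; lo=1,mid=1 → -8 -10 -5 -6 -7 -20 -1 -17 -15 -13
A[mid]=-10<-7: swap A[1],A[1]; lo=2,mid=2 → -8 -10 -5 -6 -7 -20 -1 -17 -15 -13
A[mid]=-5>-7: swap A[2],A[9]; hi=8 → -8 -10 -13 -6 -7 -20 -1 -17 -15 -5
A[mid]=-13<-7: swap A[2],A[2]; lo=3,mid=3 → -8 -10 -13 -6 -7 -20 -1 -17 -15 -5
A[mid]=-6>-7: swap A[3],A[8]; hi=7 → -8 -10 -13 -15 -7 -20 -1 -17 -6 -5
A[mid]=-15<-7: swap A[3],A[3]; lo=4,mid=4 → -8 -10 -13 -15 -7 -20 -1 -17 -6 -5
A[mid]=-7=-7: mid=5
A[mid]=-20<-7: swap A[4],A[5]; lo=5,mid=6 → -8 -10 -13 -15 -20 -7 -1 -17 -6 -5
A[mid]=-1>-7: swap A[6],A[7]; hi=6 → -8 -10 -13 -15 -20 -7 -17 -1 -6 -5
A[mid]=-17<-7: swap A[5],A[6]; lo=6,mid=7 → -8 -10 -13 -15 -20 -17 -7 -1 -6 -5
end: lo=6, hi=6; A = -8 -10 -13 -15 -20 -17 -7 -1 -6 -5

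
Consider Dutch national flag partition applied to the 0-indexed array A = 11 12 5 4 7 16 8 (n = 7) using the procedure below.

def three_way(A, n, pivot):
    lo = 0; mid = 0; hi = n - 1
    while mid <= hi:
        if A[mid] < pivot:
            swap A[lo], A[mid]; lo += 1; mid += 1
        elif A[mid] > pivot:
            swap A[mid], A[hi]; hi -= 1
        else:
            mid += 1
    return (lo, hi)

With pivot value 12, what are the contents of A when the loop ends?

11 5 4 7 8 12 16

lo=0 mid=0 hi=6
11<12: swap(0,0), lo=1 mid=1 ⇒ 11 12 5 4 7 16 8
12=12: mid=2
5<12: swap(1,2), lo=2 mid=3 ⇒ 11 5 12 4 7 16 8
4<12: swap(2,3), lo=3 mid=4 ⇒ 11 5 4 12 7 16 8
7<12: swap(3,4), lo=4 mid=5 ⇒ 11 5 4 7 12 16 8
16>12: swap(5,6), hi=5 ⇒ 11 5 4 7 12 8 16
8<12: swap(4,5), lo=5 mid=6 ⇒ 11 5 4 7 8 12 16
done. lo=5 hi=5; A=11 5 4 7 8 12 16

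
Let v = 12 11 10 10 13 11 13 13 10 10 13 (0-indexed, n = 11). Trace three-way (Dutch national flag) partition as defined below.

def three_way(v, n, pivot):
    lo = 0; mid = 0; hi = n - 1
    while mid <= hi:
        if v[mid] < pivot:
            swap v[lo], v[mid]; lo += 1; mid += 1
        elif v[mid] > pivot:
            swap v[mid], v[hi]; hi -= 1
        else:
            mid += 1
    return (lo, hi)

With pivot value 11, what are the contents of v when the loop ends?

10 10 10 10 11 11 13 13 13 13 12

lo=0 mid=0 hi=10
12>11: swap(0,10), hi=9 ⇒ 13 11 10 10 13 11 13 13 10 10 12
13>11: swap(0,9), hi=8 ⇒ 10 11 10 10 13 11 13 13 10 13 12
10<11: swap(0,0), lo=1 mid=1 ⇒ 10 11 10 10 13 11 13 13 10 13 12
11=11: mid=2
10<11: swap(1,2), lo=2 mid=3 ⇒ 10 10 11 10 13 11 13 13 10 13 12
10<11: swap(2,3), lo=3 mid=4 ⇒ 10 10 10 11 13 11 13 13 10 13 12
13>11: swap(4,8), hi=7 ⇒ 10 10 10 11 10 11 13 13 13 13 12
10<11: swap(3,4), lo=4 mid=5 ⇒ 10 10 10 10 11 11 13 13 13 13 12
11=11: mid=6
13>11: swap(6,7), hi=6 ⇒ 10 10 10 10 11 11 13 13 13 13 12
13>11: swap(6,6), hi=5 ⇒ 10 10 10 10 11 11 13 13 13 13 12
done. lo=4 hi=5; v=10 10 10 10 11 11 13 13 13 13 12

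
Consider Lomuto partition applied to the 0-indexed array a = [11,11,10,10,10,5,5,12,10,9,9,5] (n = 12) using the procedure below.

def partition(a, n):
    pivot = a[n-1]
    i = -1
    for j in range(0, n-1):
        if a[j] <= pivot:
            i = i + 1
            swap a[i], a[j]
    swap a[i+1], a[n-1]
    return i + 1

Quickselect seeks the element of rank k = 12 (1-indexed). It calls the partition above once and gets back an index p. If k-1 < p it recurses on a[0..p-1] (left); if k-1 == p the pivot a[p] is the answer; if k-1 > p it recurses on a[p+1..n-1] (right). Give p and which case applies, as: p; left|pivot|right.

pivot=5, i=-1
j=0: 11>5, skip
j=1: 11>5, skip
j=2: 10>5, skip
j=3: 10>5, skip
j=4: 10>5, skip
j=5: 5≤5, i=0, swap(0,5) ⇒ [5,11,10,10,10,11,5,12,10,9,9,5]
j=6: 5≤5, i=1, swap(1,6) ⇒ [5,5,10,10,10,11,11,12,10,9,9,5]
j=7: 12>5, skip
j=8: 10>5, skip
j=9: 9>5, skip
j=10: 9>5, skip
swap(2,11) ⇒ [5,5,5,10,10,11,11,12,10,9,9,10]; return 2
p = 2; k-1 = 11 > 2 ⇒ right

2; right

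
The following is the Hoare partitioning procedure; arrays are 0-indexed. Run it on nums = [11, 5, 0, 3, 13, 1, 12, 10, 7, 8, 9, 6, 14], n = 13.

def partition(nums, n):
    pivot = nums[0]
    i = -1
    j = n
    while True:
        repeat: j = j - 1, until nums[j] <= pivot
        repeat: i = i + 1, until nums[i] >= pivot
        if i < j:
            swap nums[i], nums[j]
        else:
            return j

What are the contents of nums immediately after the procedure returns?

[6, 5, 0, 3, 9, 1, 8, 10, 7, 12, 13, 11, 14]

pivot=11
j stops at 11 (6), i stops at 0 (11); swap ⇒ [6, 5, 0, 3, 13, 1, 12, 10, 7, 8, 9, 11, 14]
j stops at 10 (9), i stops at 4 (13); swap ⇒ [6, 5, 0, 3, 9, 1, 12, 10, 7, 8, 13, 11, 14]
j stops at 9 (8), i stops at 6 (12); swap ⇒ [6, 5, 0, 3, 9, 1, 8, 10, 7, 12, 13, 11, 14]
j stops at 8, i stops at 9; i≥j ⇒ return 8. nums=[6, 5, 0, 3, 9, 1, 8, 10, 7, 12, 13, 11, 14]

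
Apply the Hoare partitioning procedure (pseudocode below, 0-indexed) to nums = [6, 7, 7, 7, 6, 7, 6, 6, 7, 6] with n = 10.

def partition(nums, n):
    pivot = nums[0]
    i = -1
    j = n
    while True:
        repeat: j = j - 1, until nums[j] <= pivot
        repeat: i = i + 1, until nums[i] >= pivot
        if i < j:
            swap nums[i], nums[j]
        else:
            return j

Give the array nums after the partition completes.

[6, 6, 6, 6, 7, 7, 7, 7, 7, 6]

pivot = nums[0] = 6; i = -1, j = 10
j→9 (nums[9]=6≤6), i→0 (nums[0]=6≥6); i<j, swap → [6, 7, 7, 7, 6, 7, 6, 6, 7, 6]
j→7 (nums[7]=6≤6), i→1 (nums[1]=7≥6); i<j, swap → [6, 6, 7, 7, 6, 7, 6, 7, 7, 6]
j→6 (nums[6]=6≤6), i→2 (nums[2]=7≥6); i<j, swap → [6, 6, 6, 7, 6, 7, 7, 7, 7, 6]
j→4 (nums[4]=6≤6), i→3 (nums[3]=7≥6); i<j, swap → [6, 6, 6, 6, 7, 7, 7, 7, 7, 6]
j→3, i→4; i≥j, return j=3. nums = [6, 6, 6, 6, 7, 7, 7, 7, 7, 6]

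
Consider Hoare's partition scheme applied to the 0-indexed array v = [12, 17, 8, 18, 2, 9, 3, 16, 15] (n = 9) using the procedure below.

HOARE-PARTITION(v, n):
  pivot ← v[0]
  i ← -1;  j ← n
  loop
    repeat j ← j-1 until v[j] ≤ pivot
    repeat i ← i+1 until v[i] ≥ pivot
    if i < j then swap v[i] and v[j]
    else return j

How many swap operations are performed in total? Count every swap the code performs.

3

pivot=12
j stops at 6 (3), i stops at 0 (12); swap ⇒ [3, 17, 8, 18, 2, 9, 12, 16, 15]
j stops at 5 (9), i stops at 1 (17); swap ⇒ [3, 9, 8, 18, 2, 17, 12, 16, 15]
j stops at 4 (2), i stops at 3 (18); swap ⇒ [3, 9, 8, 2, 18, 17, 12, 16, 15]
j stops at 3, i stops at 4; i≥j ⇒ return 3. v=[3, 9, 8, 2, 18, 17, 12, 16, 15]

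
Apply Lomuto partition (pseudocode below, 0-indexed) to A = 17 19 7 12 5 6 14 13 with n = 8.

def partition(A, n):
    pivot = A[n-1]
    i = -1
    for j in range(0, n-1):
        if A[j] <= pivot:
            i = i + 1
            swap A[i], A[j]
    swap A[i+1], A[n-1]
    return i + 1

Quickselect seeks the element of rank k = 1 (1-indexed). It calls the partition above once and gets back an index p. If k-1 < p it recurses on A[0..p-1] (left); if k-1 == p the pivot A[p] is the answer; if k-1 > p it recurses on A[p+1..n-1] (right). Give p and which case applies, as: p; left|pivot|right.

4; left

pivot=13, i=-1
j=0: 17>13, skip
j=1: 19>13, skip
j=2: 7≤13, i=0, swap(0,2) ⇒ 7 19 17 12 5 6 14 13
j=3: 12≤13, i=1, swap(1,3) ⇒ 7 12 17 19 5 6 14 13
j=4: 5≤13, i=2, swap(2,4) ⇒ 7 12 5 19 17 6 14 13
j=5: 6≤13, i=3, swap(3,5) ⇒ 7 12 5 6 17 19 14 13
j=6: 14>13, skip
swap(4,7) ⇒ 7 12 5 6 13 19 14 17; return 4
p = 4; k-1 = 0 < 4 ⇒ left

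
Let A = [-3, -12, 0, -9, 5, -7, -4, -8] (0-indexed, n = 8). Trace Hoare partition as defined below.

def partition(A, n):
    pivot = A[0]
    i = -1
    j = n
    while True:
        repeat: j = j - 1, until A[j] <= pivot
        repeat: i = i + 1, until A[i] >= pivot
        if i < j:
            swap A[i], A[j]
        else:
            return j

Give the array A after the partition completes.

pivot = A[0] = -3; i = -1, j = 8
j→7 (A[7]=-8≤-3), i→0 (A[0]=-3≥-3); i<j, swap → [-8, -12, 0, -9, 5, -7, -4, -3]
j→6 (A[6]=-4≤-3), i→2 (A[2]=0≥-3); i<j, swap → [-8, -12, -4, -9, 5, -7, 0, -3]
j→5 (A[5]=-7≤-3), i→4 (A[4]=5≥-3); i<j, swap → [-8, -12, -4, -9, -7, 5, 0, -3]
j→4, i→5; i≥j, return j=4. A = [-8, -12, -4, -9, -7, 5, 0, -3]

[-8, -12, -4, -9, -7, 5, 0, -3]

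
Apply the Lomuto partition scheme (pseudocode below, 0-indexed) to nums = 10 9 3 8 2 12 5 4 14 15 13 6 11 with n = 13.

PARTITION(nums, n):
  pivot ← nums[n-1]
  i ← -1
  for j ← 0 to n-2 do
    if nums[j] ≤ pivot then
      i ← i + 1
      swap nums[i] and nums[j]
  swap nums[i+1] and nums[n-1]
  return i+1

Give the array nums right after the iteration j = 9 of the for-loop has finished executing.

10 9 3 8 2 5 4 12 14 15 13 6 11

pivot=11, i=-1
j=0: 10≤11, i=0, swap(0,0) ⇒ 10 9 3 8 2 12 5 4 14 15 13 6 11
j=1: 9≤11, i=1, swap(1,1) ⇒ 10 9 3 8 2 12 5 4 14 15 13 6 11
j=2: 3≤11, i=2, swap(2,2) ⇒ 10 9 3 8 2 12 5 4 14 15 13 6 11
j=3: 8≤11, i=3, swap(3,3) ⇒ 10 9 3 8 2 12 5 4 14 15 13 6 11
j=4: 2≤11, i=4, swap(4,4) ⇒ 10 9 3 8 2 12 5 4 14 15 13 6 11
j=5: 12>11, skip
j=6: 5≤11, i=5, swap(5,6) ⇒ 10 9 3 8 2 5 12 4 14 15 13 6 11
j=7: 4≤11, i=6, swap(6,7) ⇒ 10 9 3 8 2 5 4 12 14 15 13 6 11
j=8: 14>11, skip
j=9: 15>11, skip
(after j=9) nums = 10 9 3 8 2 5 4 12 14 15 13 6 11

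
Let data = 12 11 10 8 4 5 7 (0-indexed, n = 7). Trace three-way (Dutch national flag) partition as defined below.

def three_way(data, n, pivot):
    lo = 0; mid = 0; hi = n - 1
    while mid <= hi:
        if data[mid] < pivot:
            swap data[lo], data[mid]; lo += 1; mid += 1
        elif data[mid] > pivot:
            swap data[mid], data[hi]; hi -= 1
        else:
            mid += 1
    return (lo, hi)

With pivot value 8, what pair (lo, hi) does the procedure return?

(3, 3)

pivot = 8; lo=0, mid=0, hi=6
data[mid]=12>8: swap data[0],data[6]; hi=5 → 7 11 10 8 4 5 12
data[mid]=7<8: swap data[0],data[0]; lo=1,mid=1 → 7 11 10 8 4 5 12
data[mid]=11>8: swap data[1],data[5]; hi=4 → 7 5 10 8 4 11 12
data[mid]=5<8: swap data[1],data[1]; lo=2,mid=2 → 7 5 10 8 4 11 12
data[mid]=10>8: swap data[2],data[4]; hi=3 → 7 5 4 8 10 11 12
data[mid]=4<8: swap data[2],data[2]; lo=3,mid=3 → 7 5 4 8 10 11 12
data[mid]=8=8: mid=4
end: lo=3, hi=3; data = 7 5 4 8 10 11 12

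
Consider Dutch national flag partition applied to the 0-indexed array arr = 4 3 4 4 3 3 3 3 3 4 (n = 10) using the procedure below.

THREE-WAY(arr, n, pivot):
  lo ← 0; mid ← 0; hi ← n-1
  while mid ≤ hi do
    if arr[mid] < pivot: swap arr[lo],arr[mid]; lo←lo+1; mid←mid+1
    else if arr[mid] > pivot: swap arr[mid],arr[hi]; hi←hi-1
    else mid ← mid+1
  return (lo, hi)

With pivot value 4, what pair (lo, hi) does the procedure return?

lo=0 mid=0 hi=9
4=4: mid=1
3<4: swap(0,1), lo=1 mid=2 ⇒ 3 4 4 4 3 3 3 3 3 4
4=4: mid=3
4=4: mid=4
3<4: swap(1,4), lo=2 mid=5 ⇒ 3 3 4 4 4 3 3 3 3 4
3<4: swap(2,5), lo=3 mid=6 ⇒ 3 3 3 4 4 4 3 3 3 4
3<4: swap(3,6), lo=4 mid=7 ⇒ 3 3 3 3 4 4 4 3 3 4
3<4: swap(4,7), lo=5 mid=8 ⇒ 3 3 3 3 3 4 4 4 3 4
3<4: swap(5,8), lo=6 mid=9 ⇒ 3 3 3 3 3 3 4 4 4 4
4=4: mid=10
done. lo=6 hi=9; arr=3 3 3 3 3 3 4 4 4 4

(6, 9)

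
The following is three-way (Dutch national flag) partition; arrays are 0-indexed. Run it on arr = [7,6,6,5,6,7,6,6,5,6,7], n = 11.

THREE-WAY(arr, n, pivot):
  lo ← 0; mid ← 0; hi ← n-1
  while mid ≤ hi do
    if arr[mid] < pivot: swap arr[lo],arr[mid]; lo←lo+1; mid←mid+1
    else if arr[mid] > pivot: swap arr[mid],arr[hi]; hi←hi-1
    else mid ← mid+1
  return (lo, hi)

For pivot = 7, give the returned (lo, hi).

(8, 10)

lo=0 mid=0 hi=10
7=7: mid=1
6<7: swap(0,1), lo=1 mid=2 ⇒ [6,7,6,5,6,7,6,6,5,6,7]
6<7: swap(1,2), lo=2 mid=3 ⇒ [6,6,7,5,6,7,6,6,5,6,7]
5<7: swap(2,3), lo=3 mid=4 ⇒ [6,6,5,7,6,7,6,6,5,6,7]
6<7: swap(3,4), lo=4 mid=5 ⇒ [6,6,5,6,7,7,6,6,5,6,7]
7=7: mid=6
6<7: swap(4,6), lo=5 mid=7 ⇒ [6,6,5,6,6,7,7,6,5,6,7]
6<7: swap(5,7), lo=6 mid=8 ⇒ [6,6,5,6,6,6,7,7,5,6,7]
5<7: swap(6,8), lo=7 mid=9 ⇒ [6,6,5,6,6,6,5,7,7,6,7]
6<7: swap(7,9), lo=8 mid=10 ⇒ [6,6,5,6,6,6,5,6,7,7,7]
7=7: mid=11
done. lo=8 hi=10; arr=[6,6,5,6,6,6,5,6,7,7,7]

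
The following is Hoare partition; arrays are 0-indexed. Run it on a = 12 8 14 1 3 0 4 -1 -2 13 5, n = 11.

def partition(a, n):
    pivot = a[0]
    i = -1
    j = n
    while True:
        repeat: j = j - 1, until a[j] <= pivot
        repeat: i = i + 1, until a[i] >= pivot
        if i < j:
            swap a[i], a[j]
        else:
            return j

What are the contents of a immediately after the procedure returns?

pivot=12
j stops at 10 (5), i stops at 0 (12); swap ⇒ 5 8 14 1 3 0 4 -1 -2 13 12
j stops at 8 (-2), i stops at 2 (14); swap ⇒ 5 8 -2 1 3 0 4 -1 14 13 12
j stops at 7, i stops at 8; i≥j ⇒ return 7. a=5 8 -2 1 3 0 4 -1 14 13 12

5 8 -2 1 3 0 4 -1 14 13 12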